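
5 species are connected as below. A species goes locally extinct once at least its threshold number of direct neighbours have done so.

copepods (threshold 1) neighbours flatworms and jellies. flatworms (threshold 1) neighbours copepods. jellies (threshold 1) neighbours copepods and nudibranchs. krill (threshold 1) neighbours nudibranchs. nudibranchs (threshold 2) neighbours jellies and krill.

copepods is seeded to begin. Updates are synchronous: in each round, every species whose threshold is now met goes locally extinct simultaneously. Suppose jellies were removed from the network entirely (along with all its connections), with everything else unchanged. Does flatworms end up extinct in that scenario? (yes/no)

yes

With jellies removed:
Round 1 — copepods goes locally extinct (initial).
Round 2 — checking thresholds:
  flatworms: 1 of 1 neighbours ≥ 1, goes locally extinct.
Round 3 — no new extinctions; cascade stops.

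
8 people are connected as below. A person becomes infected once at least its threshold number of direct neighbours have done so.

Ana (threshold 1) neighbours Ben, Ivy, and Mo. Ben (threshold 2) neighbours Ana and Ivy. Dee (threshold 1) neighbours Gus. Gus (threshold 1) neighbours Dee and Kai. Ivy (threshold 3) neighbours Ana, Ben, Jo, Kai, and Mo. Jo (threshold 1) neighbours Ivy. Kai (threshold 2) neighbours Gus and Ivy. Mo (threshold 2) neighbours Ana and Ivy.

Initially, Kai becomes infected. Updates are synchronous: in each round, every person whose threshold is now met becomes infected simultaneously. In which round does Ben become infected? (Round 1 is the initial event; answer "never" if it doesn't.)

Round 1 — Kai becomes infected (initial).
Round 2 — checking thresholds:
  Gus: 1 of 2 neighbours ≥ 1, becomes infected.
  Ivy: 1 of 5 neighbours < 3, holds.
Round 3 — checking thresholds:
  Dee: 1 of 1 neighbours ≥ 1, becomes infected.
  Ivy: 1 of 5 neighbours < 3, holds.
Round 4 — no new infections; cascade stops.

never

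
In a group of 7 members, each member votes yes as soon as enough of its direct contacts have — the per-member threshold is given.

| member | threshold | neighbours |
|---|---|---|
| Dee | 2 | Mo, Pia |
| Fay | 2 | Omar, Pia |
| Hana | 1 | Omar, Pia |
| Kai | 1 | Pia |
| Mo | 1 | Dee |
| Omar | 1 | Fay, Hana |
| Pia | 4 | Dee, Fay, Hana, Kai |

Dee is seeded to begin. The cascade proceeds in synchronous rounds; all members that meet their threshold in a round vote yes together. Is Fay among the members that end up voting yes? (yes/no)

no

Round 1 — Dee votes yes (initial).
Round 2 — checking thresholds:
  Mo: 1 of 1 neighbours ≥ 1, votes yes.
  Pia: 1 of 4 neighbours < 4, below threshold.
Round 3 — no new yes votes; cascade stops.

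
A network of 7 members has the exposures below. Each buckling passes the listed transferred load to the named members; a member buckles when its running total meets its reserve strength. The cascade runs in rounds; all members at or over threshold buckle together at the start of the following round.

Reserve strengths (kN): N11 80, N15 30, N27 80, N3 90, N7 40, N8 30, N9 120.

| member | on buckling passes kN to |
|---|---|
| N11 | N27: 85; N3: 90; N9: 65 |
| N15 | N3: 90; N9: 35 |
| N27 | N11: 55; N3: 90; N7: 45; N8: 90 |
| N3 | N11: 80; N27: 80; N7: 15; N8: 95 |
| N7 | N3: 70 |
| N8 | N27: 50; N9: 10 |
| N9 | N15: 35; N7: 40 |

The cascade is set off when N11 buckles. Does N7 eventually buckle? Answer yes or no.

yes

Round 1 — N11 buckles (initial).
  N27: +85 → 85 ≥ 80
  N3: +90 → 90 ≥ 90
  N9: +65 → 65 < 120
Round 2 — N27, N3 buckle.
  N7: +45+15 → 60 ≥ 40
  N8: +90+95 → 185 ≥ 30
Round 3 — N7, N8 buckle.
  N9: +10 → 75 < 120
No further bucklings.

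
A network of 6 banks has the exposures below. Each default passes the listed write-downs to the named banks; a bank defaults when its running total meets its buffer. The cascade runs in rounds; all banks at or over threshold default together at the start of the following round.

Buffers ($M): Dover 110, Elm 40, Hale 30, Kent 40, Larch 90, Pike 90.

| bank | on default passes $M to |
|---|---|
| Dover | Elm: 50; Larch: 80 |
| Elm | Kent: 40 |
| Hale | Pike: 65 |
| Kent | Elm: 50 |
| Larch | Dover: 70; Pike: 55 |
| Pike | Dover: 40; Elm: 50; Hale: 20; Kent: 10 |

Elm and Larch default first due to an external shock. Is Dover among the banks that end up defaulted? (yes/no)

no

Round 1 — Elm, Larch default (initial).
  Dover: +70 → 70 < 110
  Kent: +40 → 40 ≥ 40
  Pike: +55 → 55 < 90
Round 2 — Kent defaults.
No further defaults.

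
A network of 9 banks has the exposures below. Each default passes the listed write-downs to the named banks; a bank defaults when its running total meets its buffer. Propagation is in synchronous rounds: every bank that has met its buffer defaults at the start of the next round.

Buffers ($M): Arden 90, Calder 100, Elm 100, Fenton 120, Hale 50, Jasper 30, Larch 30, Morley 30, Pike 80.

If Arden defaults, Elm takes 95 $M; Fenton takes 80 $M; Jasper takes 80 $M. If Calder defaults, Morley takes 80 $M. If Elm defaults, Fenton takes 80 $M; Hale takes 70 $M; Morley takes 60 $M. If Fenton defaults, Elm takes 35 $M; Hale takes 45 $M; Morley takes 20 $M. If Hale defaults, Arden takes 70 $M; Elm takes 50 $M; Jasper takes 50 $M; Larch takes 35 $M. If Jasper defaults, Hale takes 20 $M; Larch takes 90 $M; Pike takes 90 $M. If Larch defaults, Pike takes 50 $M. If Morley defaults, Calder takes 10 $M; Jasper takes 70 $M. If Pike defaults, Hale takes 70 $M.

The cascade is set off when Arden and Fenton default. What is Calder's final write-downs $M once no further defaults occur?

10

Round 1 — Arden, Fenton default (initial).
  Elm: +95+35 → 130 ≥ 100
  Hale: +45 → 45 < 50
  Jasper: +80 → 80 ≥ 30
  Morley: +20 → 20 < 30
Round 2 — Elm, Jasper default.
  Hale: +70+20 → 135 ≥ 50
  Larch: +90 → 90 ≥ 30
  Morley: +60 → 80 ≥ 30
  Pike: +90 → 90 ≥ 80
Round 3 — Hale, Larch, Morley, Pike default.
  Calder: +10 → 10 < 100
No further defaults.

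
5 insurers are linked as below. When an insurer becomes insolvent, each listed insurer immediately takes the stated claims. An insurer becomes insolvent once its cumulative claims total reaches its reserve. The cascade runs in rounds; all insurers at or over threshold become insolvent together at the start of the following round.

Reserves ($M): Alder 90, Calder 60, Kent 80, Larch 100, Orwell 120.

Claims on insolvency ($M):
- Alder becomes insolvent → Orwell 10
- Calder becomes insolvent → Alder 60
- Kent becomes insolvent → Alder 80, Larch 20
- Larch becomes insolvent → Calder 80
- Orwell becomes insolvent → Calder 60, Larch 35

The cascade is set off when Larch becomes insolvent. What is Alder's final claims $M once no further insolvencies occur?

Round 1 — Larch becomes insolvent (initial).
  Calder: +80 → 80 ≥ 60
Round 2 — Calder becomes insolvent.
  Alder: +60 → 60 < 90
No further insolvencies.

60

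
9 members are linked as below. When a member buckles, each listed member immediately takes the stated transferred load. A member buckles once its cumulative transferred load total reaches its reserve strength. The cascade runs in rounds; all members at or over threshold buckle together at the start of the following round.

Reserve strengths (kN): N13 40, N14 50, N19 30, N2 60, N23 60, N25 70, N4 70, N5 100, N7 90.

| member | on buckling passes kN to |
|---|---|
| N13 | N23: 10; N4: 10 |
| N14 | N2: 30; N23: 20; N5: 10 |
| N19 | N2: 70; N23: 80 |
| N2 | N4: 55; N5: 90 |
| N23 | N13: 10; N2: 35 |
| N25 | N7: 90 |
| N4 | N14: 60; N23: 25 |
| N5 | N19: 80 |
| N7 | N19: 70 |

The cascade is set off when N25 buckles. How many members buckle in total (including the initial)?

5

Round 1 — N25 buckles (initial).
  N7: +90 → 90 ≥ 90
Round 2 — N7 buckles.
  N19: +70 → 70 ≥ 30
Round 3 — N19 buckles.
  N2: +70 → 70 ≥ 60
  N23: +80 → 80 ≥ 60
Round 4 — N2, N23 buckle.
  N13: +10 → 10 < 40
  N4: +55 → 55 < 70
  N5: +90 → 90 < 100
No further bucklings.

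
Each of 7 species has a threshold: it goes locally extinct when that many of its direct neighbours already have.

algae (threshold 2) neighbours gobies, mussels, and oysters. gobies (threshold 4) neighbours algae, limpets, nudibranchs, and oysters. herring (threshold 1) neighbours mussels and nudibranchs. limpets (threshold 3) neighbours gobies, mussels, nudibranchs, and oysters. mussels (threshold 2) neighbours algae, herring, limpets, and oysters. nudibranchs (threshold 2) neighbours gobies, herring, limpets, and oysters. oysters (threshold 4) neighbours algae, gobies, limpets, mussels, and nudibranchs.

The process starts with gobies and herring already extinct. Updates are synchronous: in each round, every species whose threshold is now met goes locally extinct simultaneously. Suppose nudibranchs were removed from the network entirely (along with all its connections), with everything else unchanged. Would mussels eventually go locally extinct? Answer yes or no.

With nudibranchs removed:
Round 1 — gobies, herring go locally extinct (initial).
Round 2 — no new extinctions; cascade stops.

no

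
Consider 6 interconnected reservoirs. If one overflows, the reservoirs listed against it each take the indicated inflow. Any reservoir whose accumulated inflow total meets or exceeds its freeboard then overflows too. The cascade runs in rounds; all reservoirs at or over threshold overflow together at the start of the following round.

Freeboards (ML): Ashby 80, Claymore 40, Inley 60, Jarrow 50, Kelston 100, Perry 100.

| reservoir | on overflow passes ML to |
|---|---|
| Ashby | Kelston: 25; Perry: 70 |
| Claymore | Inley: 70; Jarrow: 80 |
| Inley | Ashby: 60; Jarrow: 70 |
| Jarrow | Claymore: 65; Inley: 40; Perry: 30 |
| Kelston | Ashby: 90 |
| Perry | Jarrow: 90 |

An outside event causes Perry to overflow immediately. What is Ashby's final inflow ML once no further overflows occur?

60

Round 1 — Perry overflows (initial).
  Jarrow: +90 → 90 ≥ 50
Round 2 — Jarrow overflows.
  Claymore: +65 → 65 ≥ 40
  Inley: +40 → 40 < 60
Round 3 — Claymore overflows.
  Inley: +70 → 110 ≥ 60
Round 4 — Inley overflows.
  Ashby: +60 → 60 < 80
No further overflows.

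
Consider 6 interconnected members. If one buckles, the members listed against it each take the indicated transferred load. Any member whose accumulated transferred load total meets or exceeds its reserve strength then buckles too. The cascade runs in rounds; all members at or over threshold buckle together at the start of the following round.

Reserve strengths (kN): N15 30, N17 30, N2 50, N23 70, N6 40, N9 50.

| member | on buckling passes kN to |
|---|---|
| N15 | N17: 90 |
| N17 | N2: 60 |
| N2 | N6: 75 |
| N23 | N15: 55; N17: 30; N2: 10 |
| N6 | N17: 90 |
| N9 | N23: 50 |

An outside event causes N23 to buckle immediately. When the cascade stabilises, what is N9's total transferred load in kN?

Round 1 — N23 buckles (initial).
  N15: +55 → 55 ≥ 30
  N17: +30 → 30 ≥ 30
  N2: +10 → 10 < 50
Round 2 — N15, N17 buckle.
  N2: +60 → 70 ≥ 50
Round 3 — N2 buckles.
  N6: +75 → 75 ≥ 40
Round 4 — N6 buckles.
No further bucklings.

0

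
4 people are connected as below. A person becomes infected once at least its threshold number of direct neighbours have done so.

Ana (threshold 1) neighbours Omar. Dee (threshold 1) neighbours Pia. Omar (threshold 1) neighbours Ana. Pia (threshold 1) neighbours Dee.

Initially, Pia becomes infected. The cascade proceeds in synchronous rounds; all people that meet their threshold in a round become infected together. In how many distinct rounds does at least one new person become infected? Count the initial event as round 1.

2

Round 1 — Pia becomes infected (initial).
Round 2 — checking thresholds:
  Dee: 1 of 1 neighbours ≥ 1, becomes infected.
Round 3 — no new infections; cascade stops.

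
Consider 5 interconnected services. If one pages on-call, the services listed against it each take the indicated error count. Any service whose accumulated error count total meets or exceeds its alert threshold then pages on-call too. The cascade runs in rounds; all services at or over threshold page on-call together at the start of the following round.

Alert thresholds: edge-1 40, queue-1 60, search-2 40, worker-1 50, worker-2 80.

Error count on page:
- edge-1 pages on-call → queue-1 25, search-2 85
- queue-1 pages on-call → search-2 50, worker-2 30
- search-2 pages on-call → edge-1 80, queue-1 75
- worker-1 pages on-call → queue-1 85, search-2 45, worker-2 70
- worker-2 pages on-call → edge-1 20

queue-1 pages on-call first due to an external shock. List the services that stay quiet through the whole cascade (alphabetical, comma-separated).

Round 1 — queue-1 pages on-call (initial).
  search-2: +50 → 50 ≥ 40
  worker-2: +30 → 30 < 80
Round 2 — search-2 pages on-call.
  edge-1: +80 → 80 ≥ 40
Round 3 — edge-1 pages on-call.
No further pages.

worker-1, worker-2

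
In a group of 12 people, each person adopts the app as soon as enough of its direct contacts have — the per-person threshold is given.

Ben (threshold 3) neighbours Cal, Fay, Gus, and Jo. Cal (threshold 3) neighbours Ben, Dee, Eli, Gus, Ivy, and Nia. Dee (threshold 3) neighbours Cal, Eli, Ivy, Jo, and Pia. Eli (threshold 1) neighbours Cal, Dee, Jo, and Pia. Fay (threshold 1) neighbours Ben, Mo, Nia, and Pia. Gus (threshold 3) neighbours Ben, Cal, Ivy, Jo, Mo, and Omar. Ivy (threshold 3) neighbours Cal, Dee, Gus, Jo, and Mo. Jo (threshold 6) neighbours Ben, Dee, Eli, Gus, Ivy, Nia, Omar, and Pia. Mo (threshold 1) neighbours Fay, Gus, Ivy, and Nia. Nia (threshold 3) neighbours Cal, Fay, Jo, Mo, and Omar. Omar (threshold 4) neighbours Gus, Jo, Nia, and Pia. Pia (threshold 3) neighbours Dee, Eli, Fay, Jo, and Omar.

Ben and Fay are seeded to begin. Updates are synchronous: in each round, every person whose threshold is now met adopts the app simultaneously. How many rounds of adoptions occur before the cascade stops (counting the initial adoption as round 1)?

Round 1 — Ben, Fay adopt the app (initial).
Round 2 — checking thresholds:
  Cal: 1 of 6 neighbours < 3, holds.
  Gus: 1 of 6 neighbours < 3, holds.
  Jo: 1 of 8 neighbours < 6, holds.
  Mo: 1 of 4 neighbours ≥ 1, adopts the app.
  Nia: 1 of 5 neighbours < 3, holds.
  Pia: 1 of 5 neighbours < 3, holds.
Round 3 — no new adoptions; cascade stops.

2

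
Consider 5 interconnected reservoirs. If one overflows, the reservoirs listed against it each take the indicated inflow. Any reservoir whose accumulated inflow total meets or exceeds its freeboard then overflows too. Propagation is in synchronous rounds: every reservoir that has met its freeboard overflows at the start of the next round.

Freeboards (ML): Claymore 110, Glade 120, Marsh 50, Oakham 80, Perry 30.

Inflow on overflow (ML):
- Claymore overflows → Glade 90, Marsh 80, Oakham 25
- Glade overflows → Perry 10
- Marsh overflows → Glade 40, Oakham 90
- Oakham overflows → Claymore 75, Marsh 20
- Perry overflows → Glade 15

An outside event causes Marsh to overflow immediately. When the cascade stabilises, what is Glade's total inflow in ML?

Round 1 — Marsh overflows (initial).
  Glade: +40 → 40 < 120
  Oakham: +90 → 90 ≥ 80
Round 2 — Oakham overflows.
  Claymore: +75 → 75 < 110
No further overflows.

40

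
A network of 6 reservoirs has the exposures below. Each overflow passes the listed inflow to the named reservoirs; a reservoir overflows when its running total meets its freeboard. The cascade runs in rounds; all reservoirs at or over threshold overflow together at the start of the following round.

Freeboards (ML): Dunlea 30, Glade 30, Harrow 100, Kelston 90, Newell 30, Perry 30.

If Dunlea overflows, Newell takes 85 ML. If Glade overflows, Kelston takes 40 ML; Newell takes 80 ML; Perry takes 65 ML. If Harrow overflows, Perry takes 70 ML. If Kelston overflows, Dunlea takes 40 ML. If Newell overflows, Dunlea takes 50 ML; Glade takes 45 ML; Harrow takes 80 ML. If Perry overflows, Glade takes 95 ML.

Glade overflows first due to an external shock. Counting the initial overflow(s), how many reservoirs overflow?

Round 1 — Glade overflows (initial).
  Kelston: +40 → 40 < 90
  Newell: +80 → 80 ≥ 30
  Perry: +65 → 65 ≥ 30
Round 2 — Newell, Perry overflow.
  Dunlea: +50 → 50 ≥ 30
  Harrow: +80 → 80 < 100
Round 3 — Dunlea overflows.
No further overflows.

4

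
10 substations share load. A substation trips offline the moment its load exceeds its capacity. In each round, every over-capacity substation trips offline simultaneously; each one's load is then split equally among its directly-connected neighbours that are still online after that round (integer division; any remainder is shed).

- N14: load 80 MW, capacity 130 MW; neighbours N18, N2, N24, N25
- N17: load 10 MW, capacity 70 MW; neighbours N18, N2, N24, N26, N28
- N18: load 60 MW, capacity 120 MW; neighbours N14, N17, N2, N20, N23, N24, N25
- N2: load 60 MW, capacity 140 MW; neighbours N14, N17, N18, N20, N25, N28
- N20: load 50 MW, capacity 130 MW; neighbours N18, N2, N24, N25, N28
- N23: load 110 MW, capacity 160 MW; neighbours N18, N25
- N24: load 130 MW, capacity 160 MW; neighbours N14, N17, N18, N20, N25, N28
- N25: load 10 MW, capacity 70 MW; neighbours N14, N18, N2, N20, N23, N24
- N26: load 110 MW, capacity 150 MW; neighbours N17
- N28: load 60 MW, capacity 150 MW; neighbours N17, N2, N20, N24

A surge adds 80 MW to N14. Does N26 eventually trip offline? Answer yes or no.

no

Round 1 — N14 at 160 > 130. N14 trips offline.
  N14 sheds 160 MW to N18, N2, N24, N25: 40 each.
    N18: 60+40 = 100 ≤ 120
    N2: 60+40 = 100 ≤ 140
    N24: 130+40 = 170 > 160
    N25: 10+40 = 50 ≤ 70
Round 2 — N24 trips offline.
  N24 sheds 170 MW to N17, N18, N20, N25, N28: 34 each.
    N17: 10+34 = 44 ≤ 70
    N18: 100+34 = 134 > 120
    N20: 50+34 = 84 ≤ 130
    N25: 50+34 = 84 > 70
    N28: 60+34 = 94 ≤ 150
Round 3 — N18, N25 trip offline.
  N18 sheds 134 MW to N17, N2, N20, N23: 33 each (2 lost).
    N17: 44+33 = 77 > 70
    N2: 100+33 = 133 ≤ 140
    N20: 84+33 = 117 ≤ 130
    N23: 110+33 = 143 ≤ 160
  N25 sheds 84 MW to N2, N20, N23: 28 each.
    N2: 133+28 = 161 > 140
    N20: 117+28 = 145 > 130
    N23: 143+28 = 171 > 160
Round 4 — N17, N2, N20, N23 trip offline.
  N17 sheds 77 MW to N26, N28: 38 each (1 lost).
    N26: 110+38 = 148 ≤ 150
    N28: 94+38 = 132 ≤ 150
  N2 sheds 161 MW to N28: 161 each.
    N28: 132+161 = 293 > 150
  N20 sheds 145 MW to N28: 145 each.
    N28: 293+145 = 438 > 150
  N23 sheds 171 MW: no online neighbours, lost.
Round 5 — N28 trips offline.
  N28 sheds 438 MW: no online neighbours, lost.
No further trips.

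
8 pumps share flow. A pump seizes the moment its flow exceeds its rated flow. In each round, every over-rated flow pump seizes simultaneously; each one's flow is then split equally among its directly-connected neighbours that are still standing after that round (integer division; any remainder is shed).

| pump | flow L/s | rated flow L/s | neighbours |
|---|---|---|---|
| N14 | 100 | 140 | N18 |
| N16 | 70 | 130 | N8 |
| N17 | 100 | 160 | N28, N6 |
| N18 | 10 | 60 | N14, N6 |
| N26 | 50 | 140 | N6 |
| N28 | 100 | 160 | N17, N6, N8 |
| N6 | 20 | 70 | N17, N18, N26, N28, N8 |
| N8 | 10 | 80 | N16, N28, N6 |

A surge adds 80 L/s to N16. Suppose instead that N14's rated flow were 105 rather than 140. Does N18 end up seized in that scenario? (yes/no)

no

With N14's rated flow at 105:
Round 1 — N16 at 150 > 130. N16 seizes.
  N16 sheds 150 L/s to N8: 150 each.
    N8: 10+150 = 160 > 80
Round 2 — N8 seizes.
  N8 sheds 160 L/s to N28, N6: 80 each.
    N28: 100+80 = 180 > 160
    N6: 20+80 = 100 > 70
Round 3 — N28, N6 seize.
  N28 sheds 180 L/s to N17: 180 each.
    N17: 100+180 = 280 > 160
  N6 sheds 100 L/s to N17, N18, N26: 33 each (1 lost).
    N17: 280+33 = 313 > 160
    N18: 10+33 = 43 ≤ 60
    N26: 50+33 = 83 ≤ 140
Round 4 — N17 seizes.
  N17 sheds 313 L/s: no online neighbours, lost.
No further seizures.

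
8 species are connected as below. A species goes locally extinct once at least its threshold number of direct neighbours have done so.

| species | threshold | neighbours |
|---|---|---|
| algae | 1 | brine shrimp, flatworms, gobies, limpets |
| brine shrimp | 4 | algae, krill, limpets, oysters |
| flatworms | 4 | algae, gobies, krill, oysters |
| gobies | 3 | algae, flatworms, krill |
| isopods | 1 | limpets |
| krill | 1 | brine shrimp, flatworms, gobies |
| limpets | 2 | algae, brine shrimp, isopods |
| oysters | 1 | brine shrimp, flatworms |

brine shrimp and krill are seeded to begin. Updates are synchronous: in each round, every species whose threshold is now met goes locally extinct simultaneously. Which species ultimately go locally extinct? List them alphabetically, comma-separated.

algae, brine shrimp, isopods, krill, limpets, oysters

Round 1 — brine shrimp, krill go locally extinct (initial).
Round 2 — checking thresholds:
  algae: 1 of 4 neighbours ≥ 1, goes locally extinct.
  flatworms: 1 of 4 neighbours < 4, not yet.
  gobies: 1 of 3 neighbours < 3, not yet.
  limpets: 1 of 3 neighbours < 2, not yet.
  oysters: 1 of 2 neighbours ≥ 1, goes locally extinct.
Round 3 — checking thresholds:
  flatworms: 3 of 4 neighbours < 4, not yet.
  gobies: 2 of 3 neighbours < 3, not yet.
  limpets: 2 of 3 neighbours ≥ 2, goes locally extinct.
Round 4 — checking thresholds:
  flatworms: 3 of 4 neighbours < 4, not yet.
  gobies: 2 of 3 neighbours < 3, not yet.
  isopods: 1 of 1 neighbours ≥ 1, goes locally extinct.
Round 5 — no new extinctions; cascade stops.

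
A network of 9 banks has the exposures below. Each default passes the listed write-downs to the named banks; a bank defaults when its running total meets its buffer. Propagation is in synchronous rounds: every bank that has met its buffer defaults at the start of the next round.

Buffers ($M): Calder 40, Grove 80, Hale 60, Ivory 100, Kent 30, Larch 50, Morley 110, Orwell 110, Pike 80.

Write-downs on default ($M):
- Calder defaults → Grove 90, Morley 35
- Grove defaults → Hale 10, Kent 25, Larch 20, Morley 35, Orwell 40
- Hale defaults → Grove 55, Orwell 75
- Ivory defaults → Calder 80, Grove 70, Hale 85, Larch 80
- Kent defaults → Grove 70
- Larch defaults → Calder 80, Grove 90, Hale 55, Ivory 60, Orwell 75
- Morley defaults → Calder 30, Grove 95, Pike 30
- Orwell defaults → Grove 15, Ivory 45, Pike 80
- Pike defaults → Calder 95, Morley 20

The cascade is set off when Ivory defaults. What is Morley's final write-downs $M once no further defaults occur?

Round 1 — Ivory defaults (initial).
  Calder: +80 → 80 ≥ 40
  Grove: +70 → 70 < 80
  Hale: +85 → 85 ≥ 60
  Larch: +80 → 80 ≥ 50
Round 2 — Calder, Hale, Larch default.
  Grove: +90+55+90 → 305 ≥ 80
  Morley: +35 → 35 < 110
  Orwell: +75+75 → 150 ≥ 110
Round 3 — Grove, Orwell default.
  Kent: +25 → 25 < 30
  Morley: +35 → 70 < 110
  Pike: +80 → 80 ≥ 80
Round 4 — Pike defaults.
  Morley: +20 → 90 < 110
No further defaults.

90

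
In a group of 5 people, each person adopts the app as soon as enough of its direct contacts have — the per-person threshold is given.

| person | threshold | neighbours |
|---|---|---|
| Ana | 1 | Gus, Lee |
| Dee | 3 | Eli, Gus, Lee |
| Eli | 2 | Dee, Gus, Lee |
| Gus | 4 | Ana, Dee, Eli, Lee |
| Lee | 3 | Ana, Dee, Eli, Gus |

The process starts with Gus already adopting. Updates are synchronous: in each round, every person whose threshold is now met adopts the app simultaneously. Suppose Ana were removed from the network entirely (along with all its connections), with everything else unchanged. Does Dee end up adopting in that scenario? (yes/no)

no

With Ana removed:
Round 1 — Gus adopts the app (initial).
Round 2 — no new adoptions; cascade stops.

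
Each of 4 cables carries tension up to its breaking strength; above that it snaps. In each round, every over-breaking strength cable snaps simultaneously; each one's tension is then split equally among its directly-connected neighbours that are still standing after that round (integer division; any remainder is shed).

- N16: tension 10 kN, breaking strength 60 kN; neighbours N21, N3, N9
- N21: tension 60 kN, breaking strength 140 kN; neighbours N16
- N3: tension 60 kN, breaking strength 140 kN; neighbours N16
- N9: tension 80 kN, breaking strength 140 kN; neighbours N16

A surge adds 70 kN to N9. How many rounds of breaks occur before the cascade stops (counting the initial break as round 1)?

2

Round 1 — N9 at 150 > 140. N9 snaps.
  N9 sheds 150 kN to N16: 150 each.
    N16: 10+150 = 160 > 60
Round 2 — N16 snaps.
  N16 sheds 160 kN to N21, N3: 80 each.
    N21: 60+80 = 140 ≤ 140
    N3: 60+80 = 140 ≤ 140
No further breaks.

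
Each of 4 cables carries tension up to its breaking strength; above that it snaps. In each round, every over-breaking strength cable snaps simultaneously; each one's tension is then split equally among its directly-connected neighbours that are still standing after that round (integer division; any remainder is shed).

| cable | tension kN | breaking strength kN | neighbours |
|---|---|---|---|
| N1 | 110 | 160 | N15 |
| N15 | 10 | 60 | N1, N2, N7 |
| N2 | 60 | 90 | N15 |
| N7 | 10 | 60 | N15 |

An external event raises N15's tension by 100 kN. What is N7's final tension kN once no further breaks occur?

Round 1 — N15 at 110 > 60. N15 snaps.
  N15 sheds 110 kN to N1, N2, N7: 36 each (2 lost).
    N1: 110+36 = 146 ≤ 160
    N2: 60+36 = 96 > 90
    N7: 10+36 = 46 ≤ 60
Round 2 — N2 snaps.
  N2 sheds 96 kN: no online neighbours, lost.
No further breaks.

46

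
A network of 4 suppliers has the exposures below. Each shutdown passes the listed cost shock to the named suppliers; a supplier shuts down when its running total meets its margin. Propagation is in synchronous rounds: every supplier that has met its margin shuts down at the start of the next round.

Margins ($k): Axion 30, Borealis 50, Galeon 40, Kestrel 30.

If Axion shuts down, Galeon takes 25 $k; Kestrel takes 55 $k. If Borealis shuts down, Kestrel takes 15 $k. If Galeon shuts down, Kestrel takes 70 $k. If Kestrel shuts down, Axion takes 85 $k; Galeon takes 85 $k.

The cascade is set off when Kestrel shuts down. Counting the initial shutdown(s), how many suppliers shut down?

Round 1 — Kestrel shuts down (initial).
  Axion: +85 → 85 ≥ 30
  Galeon: +85 → 85 ≥ 40
Round 2 — Axion, Galeon shut down.
No further shutdowns.

3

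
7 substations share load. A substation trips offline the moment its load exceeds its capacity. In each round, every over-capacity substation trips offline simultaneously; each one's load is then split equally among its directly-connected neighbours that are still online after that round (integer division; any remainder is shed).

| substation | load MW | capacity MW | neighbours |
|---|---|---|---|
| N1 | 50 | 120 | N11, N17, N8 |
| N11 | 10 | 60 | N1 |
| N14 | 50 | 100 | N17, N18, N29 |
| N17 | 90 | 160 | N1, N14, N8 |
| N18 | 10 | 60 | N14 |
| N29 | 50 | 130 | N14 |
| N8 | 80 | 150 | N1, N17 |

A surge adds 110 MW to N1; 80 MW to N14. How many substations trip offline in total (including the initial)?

5

Round 1 — N1 at 160 > 120; N14 at 130 > 100. N1, N14 trip offline.
  N1 sheds 160 MW to N11, N17, N8: 53 each (1 lost).
    N11: 10+53 = 63 > 60
    N17: 90+53 = 143 ≤ 160
    N8: 80+53 = 133 ≤ 150
  N14 sheds 130 MW to N17, N18, N29: 43 each (1 lost).
    N17: 143+43 = 186 > 160
    N18: 10+43 = 53 ≤ 60
    N29: 50+43 = 93 ≤ 130
Round 2 — N11, N17 trip offline.
  N11 sheds 63 MW: no online neighbours, lost.
  N17 sheds 186 MW to N8: 186 each.
    N8: 133+186 = 319 > 150
Round 3 — N8 trips offline.
  N8 sheds 319 MW: no online neighbours, lost.
No further trips.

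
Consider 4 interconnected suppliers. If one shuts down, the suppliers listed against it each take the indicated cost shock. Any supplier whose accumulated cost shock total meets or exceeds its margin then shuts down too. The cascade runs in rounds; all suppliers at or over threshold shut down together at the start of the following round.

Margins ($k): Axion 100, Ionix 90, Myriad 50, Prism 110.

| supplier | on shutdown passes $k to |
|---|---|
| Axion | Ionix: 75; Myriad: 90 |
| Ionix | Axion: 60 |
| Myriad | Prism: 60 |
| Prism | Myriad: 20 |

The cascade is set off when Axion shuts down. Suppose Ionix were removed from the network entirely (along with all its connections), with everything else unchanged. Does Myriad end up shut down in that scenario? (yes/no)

With Ionix removed:
Round 1 — Axion shuts down (initial).
  Myriad: +90 → 90 ≥ 50
Round 2 — Myriad shuts down.
  Prism: +60 → 60 < 110
No further shutdowns.

yes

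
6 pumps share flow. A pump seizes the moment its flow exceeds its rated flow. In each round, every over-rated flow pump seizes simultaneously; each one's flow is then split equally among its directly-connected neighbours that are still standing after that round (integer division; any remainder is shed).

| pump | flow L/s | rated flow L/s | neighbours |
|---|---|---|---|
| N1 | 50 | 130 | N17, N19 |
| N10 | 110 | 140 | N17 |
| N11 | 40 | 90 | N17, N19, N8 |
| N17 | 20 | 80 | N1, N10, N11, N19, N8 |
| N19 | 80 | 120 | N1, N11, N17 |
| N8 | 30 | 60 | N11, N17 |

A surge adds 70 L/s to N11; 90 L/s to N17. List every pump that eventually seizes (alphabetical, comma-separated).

N1, N11, N17, N19, N8

Round 1 — N11 at 110 > 90; N17 at 110 > 80. N11, N17 seize.
  N11 sheds 110 L/s to N19, N8: 55 each.
    N19: 80+55 = 135 > 120
    N8: 30+55 = 85 > 60
  N17 sheds 110 L/s to N1, N10, N19, N8: 27 each (2 lost).
    N1: 50+27 = 77 ≤ 130
    N10: 110+27 = 137 ≤ 140
    N19: 135+27 = 162 > 120
    N8: 85+27 = 112 > 60
Round 2 — N19, N8 seize.
  N19 sheds 162 L/s to N1: 162 each.
    N1: 77+162 = 239 > 130
  N8 sheds 112 L/s: no online neighbours, lost.
Round 3 — N1 seizes.
  N1 sheds 239 L/s: no online neighbours, lost.
No further seizures.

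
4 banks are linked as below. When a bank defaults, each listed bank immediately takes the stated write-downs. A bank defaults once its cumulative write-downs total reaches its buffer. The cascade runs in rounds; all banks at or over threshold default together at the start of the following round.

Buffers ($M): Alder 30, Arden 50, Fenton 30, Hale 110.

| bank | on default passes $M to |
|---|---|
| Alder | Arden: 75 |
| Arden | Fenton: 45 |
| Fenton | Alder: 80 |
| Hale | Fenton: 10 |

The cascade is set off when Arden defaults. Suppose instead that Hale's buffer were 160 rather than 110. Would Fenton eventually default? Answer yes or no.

yes

With Hale's buffer at 160:
Round 1 — Arden defaults (initial).
  Fenton: +45 → 45 ≥ 30
Round 2 — Fenton defaults.
  Alder: +80 → 80 ≥ 30
Round 3 — Alder defaults.
No further defaults.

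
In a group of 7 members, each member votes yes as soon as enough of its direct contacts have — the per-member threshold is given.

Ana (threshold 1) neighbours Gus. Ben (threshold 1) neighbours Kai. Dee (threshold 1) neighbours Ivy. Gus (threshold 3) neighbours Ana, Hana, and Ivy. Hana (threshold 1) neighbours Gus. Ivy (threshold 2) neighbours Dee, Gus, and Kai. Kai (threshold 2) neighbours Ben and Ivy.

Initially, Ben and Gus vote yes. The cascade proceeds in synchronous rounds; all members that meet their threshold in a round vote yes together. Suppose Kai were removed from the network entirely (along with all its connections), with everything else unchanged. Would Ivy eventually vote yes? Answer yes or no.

With Kai removed:
Round 1 — Ben, Gus vote yes (initial).
Round 2 — checking thresholds:
  Ana: 1 of 1 neighbours ≥ 1, votes yes.
  Hana: 1 of 1 neighbours ≥ 1, votes yes.
  Ivy: 1 of 2 neighbours < 2, not yet.
Round 3 — no new yes votes; cascade stops.

no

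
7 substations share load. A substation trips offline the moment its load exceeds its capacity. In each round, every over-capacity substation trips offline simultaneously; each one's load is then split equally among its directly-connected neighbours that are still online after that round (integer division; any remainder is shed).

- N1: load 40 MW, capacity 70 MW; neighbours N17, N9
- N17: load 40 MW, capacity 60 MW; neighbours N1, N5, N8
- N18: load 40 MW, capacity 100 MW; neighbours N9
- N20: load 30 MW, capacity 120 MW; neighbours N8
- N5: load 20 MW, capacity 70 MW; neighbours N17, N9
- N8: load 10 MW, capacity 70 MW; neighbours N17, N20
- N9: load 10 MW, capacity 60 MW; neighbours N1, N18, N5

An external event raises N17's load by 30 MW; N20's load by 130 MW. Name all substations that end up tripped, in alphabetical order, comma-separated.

Round 1 — N17 at 70 > 60; N20 at 160 > 120. N17, N20 trip offline.
  N17 sheds 70 MW to N1, N5, N8: 23 each (1 lost).
    N1: 40+23 = 63 ≤ 70
    N5: 20+23 = 43 ≤ 70
    N8: 10+23 = 33 ≤ 70
  N20 sheds 160 MW to N8: 160 each.
    N8: 33+160 = 193 > 70
Round 2 — N8 trips offline.
  N8 sheds 193 MW: no online neighbours, lost.
No further trips.

N17, N20, N8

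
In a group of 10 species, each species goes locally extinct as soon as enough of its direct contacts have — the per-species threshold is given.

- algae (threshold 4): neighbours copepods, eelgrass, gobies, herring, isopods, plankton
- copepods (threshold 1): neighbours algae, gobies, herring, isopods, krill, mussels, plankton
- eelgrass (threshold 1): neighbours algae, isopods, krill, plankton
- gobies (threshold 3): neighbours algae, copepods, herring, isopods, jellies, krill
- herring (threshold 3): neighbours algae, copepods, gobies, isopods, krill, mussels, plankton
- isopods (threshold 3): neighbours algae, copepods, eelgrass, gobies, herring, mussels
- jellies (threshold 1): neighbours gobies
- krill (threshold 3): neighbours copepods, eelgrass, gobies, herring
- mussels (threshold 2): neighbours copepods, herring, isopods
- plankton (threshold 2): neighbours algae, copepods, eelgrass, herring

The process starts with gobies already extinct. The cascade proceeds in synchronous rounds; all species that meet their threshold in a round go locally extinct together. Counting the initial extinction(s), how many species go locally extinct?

3

Round 1 — gobies goes locally extinct (initial).
Round 2 — checking thresholds:
  algae: 1 of 6 neighbours < 4, not yet.
  copepods: 1 of 7 neighbours ≥ 1, goes locally extinct.
  herring: 1 of 7 neighbours < 3, not yet.
  isopods: 1 of 6 neighbours < 3, not yet.
  jellies: 1 of 1 neighbours ≥ 1, goes locally extinct.
  krill: 1 of 4 neighbours < 3, not yet.
Round 3 — no new extinctions; cascade stops.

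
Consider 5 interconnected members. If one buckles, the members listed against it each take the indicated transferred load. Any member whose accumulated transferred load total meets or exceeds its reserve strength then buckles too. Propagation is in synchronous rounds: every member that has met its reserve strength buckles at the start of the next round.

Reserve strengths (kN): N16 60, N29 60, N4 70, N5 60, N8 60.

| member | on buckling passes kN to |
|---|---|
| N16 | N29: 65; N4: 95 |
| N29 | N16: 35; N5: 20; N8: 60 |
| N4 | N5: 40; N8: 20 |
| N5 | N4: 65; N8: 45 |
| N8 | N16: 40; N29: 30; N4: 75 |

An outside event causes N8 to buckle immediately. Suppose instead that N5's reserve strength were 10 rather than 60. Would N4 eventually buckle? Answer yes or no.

With N5's reserve strength at 10:
Round 1 — N8 buckles (initial).
  N16: +40 → 40 < 60
  N29: +30 → 30 < 60
  N4: +75 → 75 ≥ 70
Round 2 — N4 buckles.
  N5: +40 → 40 ≥ 10
Round 3 — N5 buckles.
No further bucklings.

yes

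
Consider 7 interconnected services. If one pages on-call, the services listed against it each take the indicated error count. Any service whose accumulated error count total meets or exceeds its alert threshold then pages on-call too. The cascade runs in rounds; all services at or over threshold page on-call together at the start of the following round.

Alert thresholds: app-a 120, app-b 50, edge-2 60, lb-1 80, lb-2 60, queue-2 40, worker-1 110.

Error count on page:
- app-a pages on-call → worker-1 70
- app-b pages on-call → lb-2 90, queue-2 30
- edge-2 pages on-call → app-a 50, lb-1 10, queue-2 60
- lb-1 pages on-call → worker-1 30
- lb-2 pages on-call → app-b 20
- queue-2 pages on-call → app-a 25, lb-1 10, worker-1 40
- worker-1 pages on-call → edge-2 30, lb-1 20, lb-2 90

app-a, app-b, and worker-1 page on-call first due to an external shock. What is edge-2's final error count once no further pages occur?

30

Round 1 — app-a, app-b, worker-1 page on-call (initial).
  edge-2: +30 → 30 < 60
  lb-1: +20 → 20 < 80
  lb-2: +90+90 → 180 ≥ 60
  queue-2: +30 → 30 < 40
Round 2 — lb-2 pages on-call.
No further pages.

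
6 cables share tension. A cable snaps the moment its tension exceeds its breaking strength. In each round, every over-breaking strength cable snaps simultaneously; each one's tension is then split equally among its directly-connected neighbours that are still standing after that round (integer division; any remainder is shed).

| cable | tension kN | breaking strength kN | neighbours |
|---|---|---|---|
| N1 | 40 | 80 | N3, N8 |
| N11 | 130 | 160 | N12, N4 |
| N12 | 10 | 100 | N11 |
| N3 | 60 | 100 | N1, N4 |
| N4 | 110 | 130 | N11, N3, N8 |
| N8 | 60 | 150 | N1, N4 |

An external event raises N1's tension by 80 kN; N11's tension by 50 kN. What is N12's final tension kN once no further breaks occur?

100

Round 1 — N1 at 120 > 80; N11 at 180 > 160. N1, N11 snap.
  N1 sheds 120 kN to N3, N8: 60 each.
    N3: 60+60 = 120 > 100
    N8: 60+60 = 120 ≤ 150
  N11 sheds 180 kN to N12, N4: 90 each.
    N12: 10+90 = 100 ≤ 100
    N4: 110+90 = 200 > 130
Round 2 — N3, N4 snap.
  N3 sheds 120 kN: no online neighbours, lost.
  N4 sheds 200 kN to N8: 200 each.
    N8: 120+200 = 320 > 150
Round 3 — N8 snaps.
  N8 sheds 320 kN: no online neighbours, lost.
No further breaks.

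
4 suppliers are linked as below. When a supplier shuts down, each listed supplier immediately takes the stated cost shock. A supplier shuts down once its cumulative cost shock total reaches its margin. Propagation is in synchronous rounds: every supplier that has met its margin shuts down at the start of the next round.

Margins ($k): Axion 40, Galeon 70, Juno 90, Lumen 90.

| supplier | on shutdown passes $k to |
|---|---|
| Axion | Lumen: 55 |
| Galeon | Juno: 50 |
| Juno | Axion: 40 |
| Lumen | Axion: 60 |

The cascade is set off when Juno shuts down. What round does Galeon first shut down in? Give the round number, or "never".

Round 1 — Juno shuts down (initial).
  Axion: +40 → 40 ≥ 40
Round 2 — Axion shuts down.
  Lumen: +55 → 55 < 90
No further shutdowns.

never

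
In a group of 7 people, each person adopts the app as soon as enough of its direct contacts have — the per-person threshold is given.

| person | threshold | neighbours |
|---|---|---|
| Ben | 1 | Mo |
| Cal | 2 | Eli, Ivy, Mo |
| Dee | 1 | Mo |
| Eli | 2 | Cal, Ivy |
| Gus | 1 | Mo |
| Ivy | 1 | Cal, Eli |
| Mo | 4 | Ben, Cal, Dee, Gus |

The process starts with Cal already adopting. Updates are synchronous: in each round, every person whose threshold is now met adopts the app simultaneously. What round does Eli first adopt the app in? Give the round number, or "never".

Round 1 — Cal adopts the app (initial).
Round 2 — checking thresholds:
  Eli: 1 of 2 neighbours < 2, not yet.
  Ivy: 1 of 2 neighbours ≥ 1, adopts the app.
  Mo: 1 of 4 neighbours < 4, not yet.
Round 3 — checking thresholds:
  Eli: 2 of 2 neighbours ≥ 2, adopts the app.
  Mo: 1 of 4 neighbours < 4, not yet.
Round 4 — no new adoptions; cascade stops.

3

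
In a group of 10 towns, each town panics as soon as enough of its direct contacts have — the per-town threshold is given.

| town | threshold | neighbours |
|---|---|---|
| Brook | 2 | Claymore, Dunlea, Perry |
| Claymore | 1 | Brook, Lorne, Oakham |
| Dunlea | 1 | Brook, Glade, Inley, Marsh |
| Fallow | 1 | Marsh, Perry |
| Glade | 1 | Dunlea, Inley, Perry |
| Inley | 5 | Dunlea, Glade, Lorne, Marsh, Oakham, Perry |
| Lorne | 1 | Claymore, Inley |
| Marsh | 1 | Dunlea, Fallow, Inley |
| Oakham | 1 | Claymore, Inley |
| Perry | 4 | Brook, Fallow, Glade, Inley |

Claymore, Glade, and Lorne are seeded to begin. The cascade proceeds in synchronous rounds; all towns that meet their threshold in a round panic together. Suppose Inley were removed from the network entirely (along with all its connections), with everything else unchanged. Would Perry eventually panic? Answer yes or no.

With Inley removed:
Round 1 — Claymore, Glade, Lorne panic (initial).
Round 2 — checking thresholds:
  Brook: 1 of 3 neighbours < 2, holds.
  Dunlea: 1 of 3 neighbours ≥ 1, panics.
  Oakham: 1 of 1 neighbours ≥ 1, panics.
  Perry: 1 of 3 neighbours < 4, holds.
Round 3 — checking thresholds:
  Brook: 2 of 3 neighbours ≥ 2, panics.
  Marsh: 1 of 2 neighbours ≥ 1, panics.
  Perry: 1 of 3 neighbours < 4, holds.
Round 4 — checking thresholds:
  Fallow: 1 of 2 neighbours ≥ 1, panics.
  Perry: 2 of 3 neighbours < 4, holds.
Round 5 — no new panics; cascade stops.

no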